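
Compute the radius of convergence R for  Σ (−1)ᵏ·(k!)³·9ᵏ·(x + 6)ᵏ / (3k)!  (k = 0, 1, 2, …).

By the ratio test, |a_{k+1}/a_k| = (k+1)³/[(3k+1)·(3k+2)·(3k+3)] · 9 → 1/3.
Hence the series converges for |x + 6| < 1/(1/3) = 3, so the radius of convergence is 3.

R = 3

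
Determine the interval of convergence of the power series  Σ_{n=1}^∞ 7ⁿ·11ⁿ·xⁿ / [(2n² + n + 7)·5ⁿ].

[-5/77, 5/77]

By the ratio test, |a_{n+1}/a_n| = [(2n² + n + 7)/(2(n+1)² + (n+1) + 7)] · 7·11/5 → 77/5.
Thus R = 1/(77/5) = 5/77.
Check x = 5/77: absolute convergence follows by limit comparison with Σ 1/n².
Endpoint x = -5/77: the terms are on the order of 1/n², so the series converges absolutely by comparison with the p-series (p = 2 > 1).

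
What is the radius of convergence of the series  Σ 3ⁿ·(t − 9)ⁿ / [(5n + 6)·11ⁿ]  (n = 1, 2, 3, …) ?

R = 11/3

Ratio test: |a_{n+1}/a_n| = [(5n + 6)/(5(n+1) + 6)] · 3/11 → 3/11 as n → ∞.
Thus R = 1/(3/11) = 11/3.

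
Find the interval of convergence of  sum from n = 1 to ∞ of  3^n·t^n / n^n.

By the Cauchy root test, |a_n|^(1/n) = 3/n → 0.
The limit is 0 for every t, so R = ∞.

(−∞, ∞)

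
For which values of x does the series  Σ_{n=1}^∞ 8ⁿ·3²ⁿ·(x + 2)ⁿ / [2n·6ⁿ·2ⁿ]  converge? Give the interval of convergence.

[-13/6, -11/6)

By the ratio test, |a_{n+1}/a_n| = [2n/2(n+1)] · 8·9/(6·2) → 6.
Convergence for |x + 2| · 6 < 1, i.e. |x + 2| < 1/6. So R = 1/6.
Endpoint x = -11/6: the terms are asymptotic to a nonzero constant times 1/n, so the series diverges by limit comparison with Σ 1/n.
Check x = -13/6: an alternating series whose terms decrease to 0 in absolute value, so it converges by the Leibniz criterion.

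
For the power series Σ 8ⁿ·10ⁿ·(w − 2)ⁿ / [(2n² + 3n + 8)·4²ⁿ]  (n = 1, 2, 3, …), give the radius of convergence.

By the ratio test, |a_{n+1}/a_n| = [(2n² + 3n + 8)/(2(n+1)² + 3(n+1) + 8)] · 8·10/16 → 5.
Thus R = 1/(5) = 1/5.

R = 1/5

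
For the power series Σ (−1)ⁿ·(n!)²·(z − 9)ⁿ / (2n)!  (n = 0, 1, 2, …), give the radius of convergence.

The ratio of consecutive coefficients is (n+1)²/[(2n+1)·(2n+2)] → 1/4.
Thus R = 1/(1/4) = 4.

R = 4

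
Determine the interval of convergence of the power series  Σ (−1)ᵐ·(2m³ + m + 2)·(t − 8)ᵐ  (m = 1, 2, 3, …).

Ratio test: |a_{m+1}/a_m| = (2(m+1)³ + (m+1) + 2)/(2m³ + m + 2) → 1 as m → ∞.
So the series converges when |t − 8| < 1 and diverges when |t − 8| > 1; R = 1.
At t = 9: the terms have absolute value of order m³, which does not tend to 0, so the series diverges by the divergence test.
When t = 7, the terms do not tend to 0, so the series diverges.

(7, 9)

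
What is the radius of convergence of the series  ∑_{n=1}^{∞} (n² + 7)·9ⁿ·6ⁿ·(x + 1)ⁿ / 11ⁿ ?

R = 11/54

Apply the ratio test: |a_{n+1}| / |a_n| = [((n+1)² + 7)/(n² + 7)] · 9·6/11, which tends to 54/11 as n → ∞.
Hence the series converges for |x + 1| < 1/(54/11) = 11/54, so the radius of convergence is 11/54.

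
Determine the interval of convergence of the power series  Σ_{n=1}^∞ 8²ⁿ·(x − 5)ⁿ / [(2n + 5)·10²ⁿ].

[55/16, 105/16)

The ratio of consecutive coefficients is [(2n + 5)/(2(n+1) + 5)] · 64/100 → 16/25.
Convergence for |x − 5| · 16/25 < 1, i.e. |x − 5| < 25/16. So R = 25/16.
When x = 105/16, comparison with the harmonic series Σ 1/n shows the series diverges.
When x = 55/16, an alternating series whose terms decrease to 0 in absolute value, so it converges by the Leibniz criterion.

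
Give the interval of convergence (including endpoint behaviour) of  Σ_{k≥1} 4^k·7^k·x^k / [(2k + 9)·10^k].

Apply the ratio test: |a_{k+1}| / |a_k| = [(2k + 9)/(2(k+1) + 9)] · 4·7/10, which tends to 14/5 as k → ∞.
Hence the series converges for |x| < 1/(14/5) = 5/14, so the radius of convergence is 5/14.
Check x = 5/14: comparison with the harmonic series Σ 1/k shows the series diverges.
At x = -5/14: an alternating series whose terms decrease to 0 in absolute value, so it converges by the Leibniz criterion.

[-5/14, 5/14)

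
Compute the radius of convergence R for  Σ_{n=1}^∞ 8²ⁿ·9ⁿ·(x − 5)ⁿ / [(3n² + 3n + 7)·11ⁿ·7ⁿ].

R = 77/576

Apply the ratio test: |a_{n+1}| / |a_n| = [(3n² + 3n + 7)/(3(n+1)² + 3(n+1) + 7)] · 64·9/(11·7), which tends to 576/77 as n → ∞.
The series converges when 576/77 · |x − 5| < 1, giving R = 77/576.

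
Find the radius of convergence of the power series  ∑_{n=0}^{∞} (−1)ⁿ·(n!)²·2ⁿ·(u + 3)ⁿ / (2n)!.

Apply the ratio test: |a_{n+1}| / |a_n| = (n+1)²/[(2n+1)·(2n+2)] · 2, which tends to 1/2 as n → ∞.
Convergence for |u + 3| · 1/2 < 1, i.e. |u + 3| < 2. So R = 2.

R = 2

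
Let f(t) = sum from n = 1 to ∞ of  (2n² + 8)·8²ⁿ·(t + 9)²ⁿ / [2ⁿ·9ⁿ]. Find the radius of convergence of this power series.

The ratio of consecutive coefficients is [(2(n+1)² + 8)/(2n² + 8)] · 64/(2·9) → 32/9.
Successive powers of (t + 9) differ by 2, so the series converges when |t + 9|² · 32/9 < 1, i.e. |t + 9| < √(9/32). So R = 3√2/8.

R = 3√2/8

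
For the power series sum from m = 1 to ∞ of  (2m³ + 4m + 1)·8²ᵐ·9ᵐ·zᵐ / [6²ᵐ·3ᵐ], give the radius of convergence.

R = 3/16

Apply the ratio test: |a_{m+1}| / |a_m| = [(2(m+1)³ + 4(m+1) + 1)/(2m³ + 4m + 1)] · 64·9/(36·3), which tends to 16/3 as m → ∞.
Thus R = 1/(16/3) = 3/16.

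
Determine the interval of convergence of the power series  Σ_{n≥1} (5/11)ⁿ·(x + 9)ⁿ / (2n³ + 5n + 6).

[-56/5, -34/5]

Ratio test: |a_{n+1}/a_n| = [(2n³ + 5n + 6)/(2(n+1)³ + 5(n+1) + 6)] · 5/11 → 5/11 as n → ∞.
Convergence for |x + 9| · 5/11 < 1, i.e. |x + 9| < 11/5. So R = 11/5.
Check x = -34/5: absolute convergence follows by limit comparison with Σ 1/n³.
At x = -56/5: the series is dominated by a constant times Σ 1/n³, which converges (p = 3 > 1).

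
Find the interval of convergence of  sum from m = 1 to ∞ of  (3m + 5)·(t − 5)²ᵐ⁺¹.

The ratio of consecutive coefficients is (3(m+1) + 5)/(3m + 5) → 1.
Since the exponent of (t − 5) increases by 2 each term, convergence requires |t − 5|² < 1, hence R = 1.
Check t = 6: the m-th term does not approach 0; divergence by the term test.
When t = 4, the terms do not tend to 0, so the series diverges.

(4, 6)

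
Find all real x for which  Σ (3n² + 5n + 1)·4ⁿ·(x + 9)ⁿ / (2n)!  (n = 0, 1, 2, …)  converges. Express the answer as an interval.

(−∞, ∞)

Ratio test: |a_{n+1}/a_n| = (3(n+1)² + 5(n+1) + 1)/(3n² + 5n + 1) · 4 · 1/[(2n+1)·(2n+2)] → 0 as n → ∞.
The ratio tends to 0 regardless of x, hence R = ∞.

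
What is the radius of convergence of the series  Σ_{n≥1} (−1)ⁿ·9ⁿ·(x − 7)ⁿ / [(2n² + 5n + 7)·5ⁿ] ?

Ratio test: |a_{n+1}/a_n| = [(2n² + 5n + 7)/(2(n+1)² + 5(n+1) + 7)] · 9/5 → 9/5 as n → ∞.
Thus R = 1/(9/5) = 5/9.

R = 5/9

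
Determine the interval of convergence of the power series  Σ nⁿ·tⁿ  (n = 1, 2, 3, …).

Applying the root test, |a_n|^(1/n) = n → ∞.
Since the n-th root of |a_n| is unbounded, the series converges only at t = 0; R = 0.

{0}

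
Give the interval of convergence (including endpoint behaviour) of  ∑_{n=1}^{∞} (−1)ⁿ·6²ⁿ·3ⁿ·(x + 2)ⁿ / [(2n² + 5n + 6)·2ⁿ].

[-109/54, -107/54]

Ratio test: |a_{n+1}/a_n| = [(2n² + 5n + 6)/(2(n+1)² + 5(n+1) + 6)] · 36·3/2 → 54 as n → ∞.
Convergence for |x + 2| · 54 < 1, i.e. |x + 2| < 1/54. So R = 1/54.
At x = -107/54: absolute convergence follows by limit comparison with Σ 1/n².
When x = -109/54, the series is dominated by a constant times Σ 1/n², which converges (p = 2 > 1).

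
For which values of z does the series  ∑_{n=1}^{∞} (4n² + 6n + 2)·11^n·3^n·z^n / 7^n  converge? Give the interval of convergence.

Apply the ratio test: |a_{n+1}| / |a_n| = [(4(n+1)² + 6(n+1) + 2)/(4n² + 6n + 2)] · 11·3/7, which tends to 33/7 as n → ∞.
Thus R = 1/(33/7) = 7/33.
Check z = 7/33: the n-th term does not approach 0; divergence by the term test.
When z = -7/33, the n-th term does not approach 0; divergence by the term test.

(-7/33, 7/33)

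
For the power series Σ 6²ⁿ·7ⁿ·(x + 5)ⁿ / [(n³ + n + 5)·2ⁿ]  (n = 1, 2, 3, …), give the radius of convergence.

By the ratio test, |a_{n+1}/a_n| = [(n³ + n + 5)/((n+1)³ + (n+1) + 5)] · 36·7/2 → 126.
Thus R = 1/(126) = 1/126.

R = 1/126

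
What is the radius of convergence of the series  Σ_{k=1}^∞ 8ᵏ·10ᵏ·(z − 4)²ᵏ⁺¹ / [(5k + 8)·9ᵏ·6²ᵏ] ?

Ratio test: |a_{k+1}/a_k| = [(5k + 8)/(5(k+1) + 8)] · 8·10/(9·36) → 20/81 as k → ∞.
Successive powers of (z − 4) differ by 2, so the series converges when |z − 4|² · 20/81 < 1, i.e. |z − 4| < √(81/20). So R = 9√5/10.

R = 9√5/10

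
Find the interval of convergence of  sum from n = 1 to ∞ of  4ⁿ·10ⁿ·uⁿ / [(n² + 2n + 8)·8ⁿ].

[-1/5, 1/5]

Ratio test: |a_{n+1}/a_n| = [(n² + 2n + 8)/((n+1)² + 2(n+1) + 8)] · 4·10/8 → 5 as n → ∞.
The series converges when 5 · |u| < 1, giving R = 1/5.
Check u = 1/5: absolute convergence follows by limit comparison with Σ 1/n².
When u = -1/5, absolute convergence follows by limit comparison with Σ 1/n².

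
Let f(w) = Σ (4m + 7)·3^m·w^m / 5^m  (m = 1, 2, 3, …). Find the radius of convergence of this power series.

R = 5/3

By the ratio test, |a_{m+1}/a_m| = [(4(m+1) + 7)/(4m + 7)] · 3/5 → 3/5.
Thus R = 1/(3/5) = 5/3.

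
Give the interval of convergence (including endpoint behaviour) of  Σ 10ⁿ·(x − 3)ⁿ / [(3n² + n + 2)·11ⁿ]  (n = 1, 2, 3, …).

Ratio test: |a_{n+1}/a_n| = [(3n² + n + 2)/(3(n+1)² + (n+1) + 2)] · 10/11 → 10/11 as n → ∞.
Convergence for |x − 3| · 10/11 < 1, i.e. |x − 3| < 11/10. So R = 11/10.
Check x = 41/10: absolute convergence follows by limit comparison with Σ 1/n².
Endpoint x = 19/10: the series is dominated by a constant times Σ 1/n², which converges (p = 2 > 1).

[19/10, 41/10]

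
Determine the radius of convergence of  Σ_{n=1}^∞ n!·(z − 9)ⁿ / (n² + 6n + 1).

R = 0

The ratio of consecutive coefficients is (n+1) · (n² + 6n + 1)/((n+1)² + 6(n+1) + 1) → ∞.
Since the ratio → ∞, the series diverges for every z ≠ 9, and R = 0.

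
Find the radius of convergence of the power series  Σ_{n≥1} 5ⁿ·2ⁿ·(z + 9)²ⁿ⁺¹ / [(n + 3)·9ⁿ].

R = 3√10/10

The ratio of consecutive coefficients is [(n + 3)/((n+1) + 3)] · 5·2/9 → 10/9.
Successive powers of (z + 9) differ by 2, so the series converges when |z + 9|² · 10/9 < 1, i.e. |z + 9| < √(9/10). So R = 3√10/10.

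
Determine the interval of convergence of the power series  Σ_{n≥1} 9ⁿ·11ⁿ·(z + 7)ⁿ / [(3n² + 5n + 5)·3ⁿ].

[-232/33, -230/33]

Ratio test: |a_{n+1}/a_n| = [(3n² + 5n + 5)/(3(n+1)² + 5(n+1) + 5)] · 9·11/3 → 33 as n → ∞.
Convergence for |z + 7| · 33 < 1, i.e. |z + 7| < 1/33. So R = 1/33.
Endpoint z = -230/33: the series is dominated by a constant times Σ 1/n², which converges (p = 2 > 1).
When z = -232/33, absolute convergence follows by limit comparison with Σ 1/n².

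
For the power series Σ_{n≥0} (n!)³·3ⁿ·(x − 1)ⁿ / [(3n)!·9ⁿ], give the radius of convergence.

R = 81

Apply the ratio test: |a_{n+1}| / |a_n| = (n+1)³/[(3n+1)·(3n+2)·(3n+3)] · 3/9, which tends to 1/81 as n → ∞.
Thus R = 1/(1/81) = 81.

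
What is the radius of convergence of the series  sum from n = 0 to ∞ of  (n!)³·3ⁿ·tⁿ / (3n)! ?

By the ratio test, |a_{n+1}/a_n| = (n+1)³/[(3n+1)·(3n+2)·(3n+3)] · 3 → 1/9.
Hence the series converges for |t| < 1/(1/9) = 9, so the radius of convergence is 9.

R = 9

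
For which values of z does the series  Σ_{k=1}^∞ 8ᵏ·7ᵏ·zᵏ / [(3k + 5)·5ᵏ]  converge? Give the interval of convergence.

[-5/56, 5/56)

Apply the ratio test: |a_{k+1}| / |a_k| = [(3k + 5)/(3(k+1) + 5)] · 8·7/5, which tends to 56/5 as k → ∞.
Convergence for |z| · 56/5 < 1, i.e. |z| < 5/56. So R = 5/56.
When z = 5/56, the terms are asymptotic to a nonzero constant times 1/k, so the series diverges by limit comparison with Σ 1/k.
At z = -5/56: convergence follows from the alternating series test (terms decrease monotonically to 0).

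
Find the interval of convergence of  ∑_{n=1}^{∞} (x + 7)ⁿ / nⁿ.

By the Cauchy root test, |a_n|^(1/n) = 1/n → 0.
The limit is 0 for every x, so R = ∞.

(−∞, ∞)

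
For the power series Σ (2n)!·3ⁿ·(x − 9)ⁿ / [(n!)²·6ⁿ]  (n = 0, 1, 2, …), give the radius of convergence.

By the ratio test, |a_{n+1}/a_n| = (2n+1)·(2n+2)/(n+1)² · 3/6 → 2.
Thus R = 1/(2) = 1/2.

R = 1/2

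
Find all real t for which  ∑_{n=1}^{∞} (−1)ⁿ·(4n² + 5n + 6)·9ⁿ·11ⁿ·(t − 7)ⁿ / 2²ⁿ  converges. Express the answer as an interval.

(689/99, 697/99)

By the ratio test, |a_{n+1}/a_n| = [(4(n+1)² + 5(n+1) + 6)/(4n² + 5n + 6)] · 9·11/4 → 99/4.
The series converges when 99/4 · |t − 7| < 1, giving R = 4/99.
Check t = 697/99: the terms do not tend to 0, so the series diverges.
Check t = 689/99: the terms do not tend to 0, so the series diverges.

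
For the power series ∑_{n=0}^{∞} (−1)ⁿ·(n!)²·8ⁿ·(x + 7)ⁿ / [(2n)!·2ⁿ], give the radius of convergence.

By the ratio test, |a_{n+1}/a_n| = (n+1)²/[(2n+1)·(2n+2)] · 8/2 → 1.
So the series converges when |x + 7| < 1 and diverges when |x + 7| > 1; R = 1.

R = 1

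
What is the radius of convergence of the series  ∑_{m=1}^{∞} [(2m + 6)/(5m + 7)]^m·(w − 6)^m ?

Root test: |a_m|^(1/m) = (2m + 6)/(5m + 7) → 2/5.
Hence the series converges for |w − 6| < 1/(2/5) = 5/2, so the radius of convergence is 5/2.

R = 5/2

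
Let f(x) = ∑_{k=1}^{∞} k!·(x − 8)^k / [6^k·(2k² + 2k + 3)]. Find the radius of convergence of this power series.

Apply the ratio test: |a_{k+1}| / |a_k| = (k+1) · 1/6 · (2k² + 2k + 3)/(2(k+1)² + 2(k+1) + 3), which tends to ∞ as k → ∞.
The terms grow without bound for any (x − 8) ≠ 0, so R = 0 (convergence only at x = 8).

R = 0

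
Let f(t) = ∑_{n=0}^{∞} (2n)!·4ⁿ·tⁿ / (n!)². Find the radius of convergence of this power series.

R = 1/16

By the ratio test, |a_{n+1}/a_n| = (2n+1)·(2n+2)/(n+1)² · 4 → 16.
The series converges when 16 · |t| < 1, giving R = 1/16.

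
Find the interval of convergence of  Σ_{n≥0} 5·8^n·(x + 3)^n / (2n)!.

Ratio test: |a_{n+1}/a_n| = 5/5 · 8 · 1/[(2n+1)·(2n+2)] → 0 as n → ∞.
The ratio tends to 0 regardless of x, hence R = ∞.

(−∞, ∞)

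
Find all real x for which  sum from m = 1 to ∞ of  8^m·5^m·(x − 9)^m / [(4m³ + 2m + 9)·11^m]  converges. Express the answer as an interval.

Apply the ratio test: |a_{m+1}| / |a_m| = [(4m³ + 2m + 9)/(4(m+1)³ + 2(m+1) + 9)] · 8·5/11, which tends to 40/11 as m → ∞.
The series converges when 40/11 · |x − 9| < 1, giving R = 11/40.
Check x = 371/40: absolute convergence follows by limit comparison with Σ 1/m³.
Check x = 349/40: the terms are on the order of 1/m³, so the series converges absolutely by comparison with the p-series (p = 3 > 1).

[349/40, 371/40]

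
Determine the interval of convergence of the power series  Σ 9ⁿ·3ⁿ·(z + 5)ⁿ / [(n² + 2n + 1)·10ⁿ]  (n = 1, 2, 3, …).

[-145/27, -125/27]

By the ratio test, |a_{n+1}/a_n| = [(n² + 2n + 1)/((n+1)² + 2(n+1) + 1)] · 9·3/10 → 27/10.
Thus R = 1/(27/10) = 10/27.
When z = -125/27, absolute convergence follows by limit comparison with Σ 1/n².
At z = -145/27: the terms are on the order of 1/n², so the series converges absolutely by comparison with the p-series (p = 2 > 1).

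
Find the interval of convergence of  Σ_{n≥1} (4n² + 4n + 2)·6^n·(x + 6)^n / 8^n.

(-22/3, -14/3)

Ratio test: |a_{n+1}/a_n| = [(4(n+1)² + 4(n+1) + 2)/(4n² + 4n + 2)] · 6/8 → 3/4 as n → ∞.
Convergence for |x + 6| · 3/4 < 1, i.e. |x + 6| < 4/3. So R = 4/3.
Endpoint x = -14/3: the n-th term does not approach 0; divergence by the term test.
When x = -22/3, the terms have absolute value of order n², which does not tend to 0, so the series diverges by the divergence test.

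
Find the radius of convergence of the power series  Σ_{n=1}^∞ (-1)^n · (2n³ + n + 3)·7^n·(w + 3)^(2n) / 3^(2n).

The ratio of consecutive coefficients is [(2(n+1)³ + (n+1) + 3)/(2n³ + n + 3)] · 7/9 → 7/9.
Since the exponent of (w + 3) increases by 2 each term, convergence requires |w + 3|² < 9/7, hence R = 3√7/7.

R = 3√7/7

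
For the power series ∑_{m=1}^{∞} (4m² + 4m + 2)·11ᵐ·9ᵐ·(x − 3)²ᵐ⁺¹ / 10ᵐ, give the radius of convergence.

Apply the ratio test: |a_{m+1}| / |a_m| = [(4(m+1)² + 4(m+1) + 2)/(4m² + 4m + 2)] · 11·9/10, which tends to 99/10 as m → ∞.
Writing y = (x − 3)², the series in y has radius 10/99, so |x − 3| < √(10/99) and R = √110/33.

R = √110/33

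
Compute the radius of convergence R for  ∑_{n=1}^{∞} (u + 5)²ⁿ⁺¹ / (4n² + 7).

R = 1

The ratio of consecutive coefficients is (4n² + 7)/(4(n+1)² + 7) → 1.
Since the exponent of (u + 5) increases by 2 each term, convergence requires |u + 5|² < 1, hence R = 1.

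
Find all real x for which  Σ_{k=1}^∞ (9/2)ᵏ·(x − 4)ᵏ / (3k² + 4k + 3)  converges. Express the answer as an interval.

[34/9, 38/9]

The ratio of consecutive coefficients is [(3k² + 4k + 3)/(3(k+1)² + 4(k+1) + 3)] · 9/2 → 9/2.
Hence the series converges for |x − 4| < 1/(9/2) = 2/9, so the radius of convergence is 2/9.
When x = 38/9, the terms are on the order of 1/k², so the series converges absolutely by comparison with the p-series (p = 2 > 1).
Endpoint x = 34/9: the series is dominated by a constant times Σ 1/k², which converges (p = 2 > 1).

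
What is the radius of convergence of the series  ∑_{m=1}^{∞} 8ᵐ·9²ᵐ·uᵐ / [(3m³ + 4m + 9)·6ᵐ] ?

R = 1/108

Ratio test: |a_{m+1}/a_m| = [(3m³ + 4m + 9)/(3(m+1)³ + 4(m+1) + 9)] · 8·81/6 → 108 as m → ∞.
Convergence for |u| · 108 < 1, i.e. |u| < 1/108. So R = 1/108.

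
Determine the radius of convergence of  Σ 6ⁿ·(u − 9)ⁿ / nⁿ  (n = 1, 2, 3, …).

By the Cauchy root test, |a_n|^(1/n) = 6/n → 0.
Since the n-th root of |a_n| tends to 0, the series converges for all real u; R = ∞.

R = ∞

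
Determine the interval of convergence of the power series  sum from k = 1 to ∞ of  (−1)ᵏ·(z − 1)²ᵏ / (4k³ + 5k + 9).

[0, 2]

The ratio of consecutive coefficients is (4k³ + 5k + 9)/(4(k+1)³ + 5(k+1) + 9) → 1.
Since the exponent of (z − 1) increases by 2 each term, convergence requires |z − 1|² < 1, hence R = 1.
Check z = 2: absolute convergence follows by limit comparison with Σ 1/k³.
At z = 0: the series is dominated by a constant times Σ 1/k³, which converges (p = 3 > 1).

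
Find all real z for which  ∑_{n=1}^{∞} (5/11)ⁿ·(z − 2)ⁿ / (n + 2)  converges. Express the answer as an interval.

[-1/5, 21/5)

The ratio of consecutive coefficients is [(n + 2)/((n+1) + 2)] · 5/11 → 5/11.
Thus R = 1/(5/11) = 11/5.
When z = 21/5, comparison with the harmonic series Σ 1/n shows the series diverges.
At z = -1/5: an alternating series whose terms decrease to 0 in absolute value, so it converges by the Leibniz criterion.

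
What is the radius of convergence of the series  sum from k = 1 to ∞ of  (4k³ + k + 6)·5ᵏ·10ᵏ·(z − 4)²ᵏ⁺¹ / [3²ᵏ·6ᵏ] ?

R = 3√3/5

Apply the ratio test: |a_{k+1}| / |a_k| = [(4(k+1)³ + (k+1) + 6)/(4k³ + k + 6)] · 5·10/(9·6), which tends to 25/27 as k → ∞.
Successive powers of (z − 4) differ by 2, so the series converges when |z − 4|² · 25/27 < 1, i.e. |z − 4| < √(27/25). So R = 3√3/5.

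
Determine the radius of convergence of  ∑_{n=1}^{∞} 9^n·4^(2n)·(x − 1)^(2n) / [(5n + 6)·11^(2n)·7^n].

R = 11√7/12

By the ratio test, |a_{n+1}/a_n| = [(5n + 6)/(5(n+1) + 6)] · 9·16/(121·7) → 144/847.
Successive powers of (x − 1) differ by 2, so the series converges when |x − 1|² · 144/847 < 1, i.e. |x − 1| < √(847/144). So R = 11√7/12.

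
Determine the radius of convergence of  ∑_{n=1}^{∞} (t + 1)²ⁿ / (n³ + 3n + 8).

The ratio of consecutive coefficients is (n³ + 3n + 8)/((n+1)³ + 3(n+1) + 8) → 1.
Since the exponent of (t + 1) increases by 2 each term, convergence requires |t + 1|² < 1, hence R = 1.

R = 1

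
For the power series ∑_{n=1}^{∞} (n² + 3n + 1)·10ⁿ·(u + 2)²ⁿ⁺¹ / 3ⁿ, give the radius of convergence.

R = √30/10

Ratio test: |a_{n+1}/a_n| = [((n+1)² + 3(n+1) + 1)/(n² + 3n + 1)] · 10/3 → 10/3 as n → ∞.
Since the exponent of (u + 2) increases by 2 each term, convergence requires |u + 2|² < 3/10, hence R = √30/10.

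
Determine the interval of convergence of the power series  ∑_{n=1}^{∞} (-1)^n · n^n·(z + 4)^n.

{-4}

Applying the root test, |a_n|^(1/n) = n → ∞.
The root grows without bound, so R = 0 (convergence only at z = -4).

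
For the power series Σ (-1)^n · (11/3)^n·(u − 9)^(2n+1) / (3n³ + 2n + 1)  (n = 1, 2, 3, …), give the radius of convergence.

R = √33/11

By the ratio test, |a_{n+1}/a_n| = [(3n³ + 2n + 1)/(3(n+1)³ + 2(n+1) + 1)] · 11/3 → 11/3.
Writing y = (u − 9)², the series in y has radius 3/11, so |u − 9| < √(3/11) and R = √33/11.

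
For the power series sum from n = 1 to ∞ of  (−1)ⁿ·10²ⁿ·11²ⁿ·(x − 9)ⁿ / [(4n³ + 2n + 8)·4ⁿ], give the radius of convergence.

R = 1/3025

The ratio of consecutive coefficients is [(4n³ + 2n + 8)/(4(n+1)³ + 2(n+1) + 8)] · 100·121/4 → 3025.
Thus R = 1/(3025) = 1/3025.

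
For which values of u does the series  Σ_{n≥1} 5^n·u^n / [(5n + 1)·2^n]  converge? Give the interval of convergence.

[-2/5, 2/5)

Apply the ratio test: |a_{n+1}| / |a_n| = [(5n + 1)/(5(n+1) + 1)] · 5/2, which tends to 5/2 as n → ∞.
Thus R = 1/(5/2) = 2/5.
Check u = 2/5: the terms are asymptotic to a nonzero constant times 1/n, so the series diverges by limit comparison with Σ 1/n.
When u = -2/5, the terms alternate in sign and decrease monotonically to 0 in absolute value (size ~ c/n), so the alternating series test gives convergence.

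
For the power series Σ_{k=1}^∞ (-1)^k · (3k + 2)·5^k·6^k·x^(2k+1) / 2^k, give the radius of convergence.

R = √15/15

Apply the ratio test: |a_{k+1}| / |a_k| = [(3(k+1) + 2)/(3k + 2)] · 5·6/2, which tends to 15 as k → ∞.
Successive powers of x differ by 2, so the series converges when |x|² · 15 < 1, i.e. |x| < √(1/15). So R = √15/15.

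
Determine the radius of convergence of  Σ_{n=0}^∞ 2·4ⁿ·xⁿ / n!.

Apply the ratio test: |a_{n+1}| / |a_n| = 2/2 · 4 · 1/(n+1), which tends to 0 as n → ∞.
The ratio tends to 0 regardless of x, hence R = ∞.

R = ∞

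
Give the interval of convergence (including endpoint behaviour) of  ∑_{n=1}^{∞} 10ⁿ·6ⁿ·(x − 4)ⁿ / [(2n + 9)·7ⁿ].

[233/60, 247/60)

Ratio test: |a_{n+1}/a_n| = [(2n + 9)/(2(n+1) + 9)] · 10·6/7 → 60/7 as n → ∞.
The series converges when 60/7 · |x − 4| < 1, giving R = 7/60.
Check x = 247/60: the terms are asymptotic to a nonzero constant times 1/n, so the series diverges by limit comparison with Σ 1/n.
At x = 233/60: the terms alternate in sign and decrease monotonically to 0 in absolute value (size ~ c/n), so the alternating series test gives convergence.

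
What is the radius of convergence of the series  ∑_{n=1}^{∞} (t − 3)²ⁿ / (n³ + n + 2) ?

Ratio test: |a_{n+1}/a_n| = (n³ + n + 2)/((n+1)³ + (n+1) + 2) → 1 as n → ∞.
Writing y = (t − 3)², the series in y has radius 1, so |t − 3| < √(1) = 1 and R = 1.

R = 1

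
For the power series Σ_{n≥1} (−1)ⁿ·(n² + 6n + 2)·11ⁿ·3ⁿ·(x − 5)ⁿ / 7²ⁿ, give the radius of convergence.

R = 49/33

The ratio of consecutive coefficients is [((n+1)² + 6(n+1) + 2)/(n² + 6n + 2)] · 11·3/49 → 33/49.
Convergence for |x − 5| · 33/49 < 1, i.e. |x − 5| < 49/33. So R = 49/33.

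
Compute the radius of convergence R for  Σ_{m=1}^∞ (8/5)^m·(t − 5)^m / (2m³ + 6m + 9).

R = 5/8

Apply the ratio test: |a_{m+1}| / |a_m| = [(2m³ + 6m + 9)/(2(m+1)³ + 6(m+1) + 9)] · 8/5, which tends to 8/5 as m → ∞.
The series converges when 8/5 · |t − 5| < 1, giving R = 5/8.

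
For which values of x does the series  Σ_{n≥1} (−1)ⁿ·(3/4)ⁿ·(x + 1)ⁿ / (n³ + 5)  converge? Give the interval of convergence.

[-7/3, 1/3]

Ratio test: |a_{n+1}/a_n| = [(n³ + 5)/((n+1)³ + 5)] · 3/4 → 3/4 as n → ∞.
Thus R = 1/(3/4) = 4/3.
When x = 1/3, the series is dominated by a constant times Σ 1/n³, which converges (p = 3 > 1).
When x = -7/3, the series is dominated by a constant times Σ 1/n³, which converges (p = 3 > 1).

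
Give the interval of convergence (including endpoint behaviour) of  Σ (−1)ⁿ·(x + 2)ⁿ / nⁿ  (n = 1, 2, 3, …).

Root test: |a_n|^(1/n) = 1/n → 0.
Since the n-th root of |a_n| tends to 0, the series converges for all real x; R = ∞.

(−∞, ∞)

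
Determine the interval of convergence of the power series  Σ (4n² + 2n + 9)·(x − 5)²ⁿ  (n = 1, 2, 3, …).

(4, 6)

Ratio test: |a_{n+1}/a_n| = (4(n+1)² + 2(n+1) + 9)/(4n² + 2n + 9) → 1 as n → ∞.
Since the exponent of (x − 5) increases by 2 each term, convergence requires |x − 5|² < 1, hence R = 1.
When x = 6, the terms do not tend to 0, so the series diverges.
At x = 4: the terms do not tend to 0, so the series diverges.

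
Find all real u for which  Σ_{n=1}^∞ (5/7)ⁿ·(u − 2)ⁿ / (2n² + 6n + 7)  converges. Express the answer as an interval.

[3/5, 17/5]

By the ratio test, |a_{n+1}/a_n| = [(2n² + 6n + 7)/(2(n+1)² + 6(n+1) + 7)] · 5/7 → 5/7.
Thus R = 1/(5/7) = 7/5.
At u = 17/5: the series is dominated by a constant times Σ 1/n², which converges (p = 2 > 1).
At u = 3/5: the terms are on the order of 1/n², so the series converges absolutely by comparison with the p-series (p = 2 > 1).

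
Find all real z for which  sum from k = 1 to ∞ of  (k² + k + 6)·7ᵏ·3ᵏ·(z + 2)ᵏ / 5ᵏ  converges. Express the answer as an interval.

Apply the ratio test: |a_{k+1}| / |a_k| = [((k+1)² + (k+1) + 6)/(k² + k + 6)] · 7·3/5, which tends to 21/5 as k → ∞.
The series converges when 21/5 · |z + 2| < 1, giving R = 5/21.
Check z = -37/21: the k-th term does not approach 0; divergence by the term test.
When z = -47/21, the terms have absolute value of order k², which does not tend to 0, so the series diverges by the divergence test.

(-47/21, -37/21)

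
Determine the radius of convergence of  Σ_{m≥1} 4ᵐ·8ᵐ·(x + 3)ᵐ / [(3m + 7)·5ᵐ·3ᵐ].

R = 15/32

By the ratio test, |a_{m+1}/a_m| = [(3m + 7)/(3(m+1) + 7)] · 4·8/(5·3) → 32/15.
The series converges when 32/15 · |x + 3| < 1, giving R = 15/32.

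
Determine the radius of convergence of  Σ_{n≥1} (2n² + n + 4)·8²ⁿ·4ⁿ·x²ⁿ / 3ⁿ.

R = √3/16

Apply the ratio test: |a_{n+1}| / |a_n| = [(2(n+1)² + (n+1) + 4)/(2n² + n + 4)] · 64·4/3, which tends to 256/3 as n → ∞.
Writing y = x², the series in y has radius 3/256, so |x| < √(3/256) and R = √3/16.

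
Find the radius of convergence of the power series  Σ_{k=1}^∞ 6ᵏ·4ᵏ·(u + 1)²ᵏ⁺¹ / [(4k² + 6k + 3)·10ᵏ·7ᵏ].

R = √105/6

The ratio of consecutive coefficients is [(4k² + 6k + 3)/(4(k+1)² + 6(k+1) + 3)] · 6·4/(10·7) → 12/35.
Writing y = (u + 1)², the series in y has radius 35/12, so |u + 1| < √(35/12) and R = √105/6.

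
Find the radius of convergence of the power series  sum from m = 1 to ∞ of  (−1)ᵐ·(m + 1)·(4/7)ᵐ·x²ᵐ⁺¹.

R = √7/2

The ratio of consecutive coefficients is [((m+1) + 1)/(m + 1)] · 4/7 → 4/7.
Successive powers of x differ by 2, so the series converges when |x|² · 4/7 < 1, i.e. |x| < √(7/4). So R = √7/2.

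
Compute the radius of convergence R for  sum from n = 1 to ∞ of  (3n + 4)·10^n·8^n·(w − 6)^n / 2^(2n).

R = 1/20

Ratio test: |a_{n+1}/a_n| = [(3(n+1) + 4)/(3n + 4)] · 10·8/4 → 20 as n → ∞.
The series converges when 20 · |w − 6| < 1, giving R = 1/20.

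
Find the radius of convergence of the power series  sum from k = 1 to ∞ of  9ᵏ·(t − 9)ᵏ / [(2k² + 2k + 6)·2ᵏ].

R = 2/9

By the ratio test, |a_{k+1}/a_k| = [(2k² + 2k + 6)/(2(k+1)² + 2(k+1) + 6)] · 9/2 → 9/2.
Hence the series converges for |t − 9| < 1/(9/2) = 2/9, so the radius of convergence is 2/9.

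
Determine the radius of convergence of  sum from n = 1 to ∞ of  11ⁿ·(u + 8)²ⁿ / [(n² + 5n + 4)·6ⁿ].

R = √66/11

By the ratio test, |a_{n+1}/a_n| = [(n² + 5n + 4)/((n+1)² + 5(n+1) + 4)] · 11/6 → 11/6.
Successive powers of (u + 8) differ by 2, so the series converges when |u + 8|² · 11/6 < 1, i.e. |u + 8| < √(6/11). So R = √66/11.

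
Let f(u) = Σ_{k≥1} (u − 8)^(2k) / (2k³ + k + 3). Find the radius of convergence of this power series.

R = 1

By the ratio test, |a_{k+1}/a_k| = (2k³ + k + 3)/(2(k+1)³ + (k+1) + 3) → 1.
Since the exponent of (u − 8) increases by 2 each term, convergence requires |u − 8|² < 1, hence R = 1.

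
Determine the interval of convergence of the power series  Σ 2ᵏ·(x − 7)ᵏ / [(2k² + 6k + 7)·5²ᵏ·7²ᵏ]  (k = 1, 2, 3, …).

[-1211/2, 1239/2]

The ratio of consecutive coefficients is [(2k² + 6k + 7)/(2(k+1)² + 6(k+1) + 7)] · 2/(25·49) → 2/1225.
The series converges when 2/1225 · |x − 7| < 1, giving R = 1225/2.
When x = 1239/2, absolute convergence follows by limit comparison with Σ 1/k².
Endpoint x = -1211/2: the series is dominated by a constant times Σ 1/k², which converges (p = 2 > 1).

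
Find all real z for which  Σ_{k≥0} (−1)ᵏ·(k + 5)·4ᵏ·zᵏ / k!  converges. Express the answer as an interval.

(−∞, ∞)

Ratio test: |a_{k+1}/a_k| = ((k+1) + 5)/(k + 5) · 4 · 1/(k+1) → 0 as k → ∞.
Since the limit is 0 < 1 for every z, the series converges on all of ℝ and R = ∞.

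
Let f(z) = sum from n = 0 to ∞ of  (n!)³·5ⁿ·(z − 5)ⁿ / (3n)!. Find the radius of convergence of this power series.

R = 27/5

Ratio test: |a_{n+1}/a_n| = (n+1)³/[(3n+1)·(3n+2)·(3n+3)] · 5 → 5/27 as n → ∞.
Thus R = 1/(5/27) = 27/5.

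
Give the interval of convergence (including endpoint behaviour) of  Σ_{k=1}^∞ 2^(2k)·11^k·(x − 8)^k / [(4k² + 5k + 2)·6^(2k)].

The ratio of consecutive coefficients is [(4k² + 5k + 2)/(4(k+1)² + 5(k+1) + 2)] · 4·11/36 → 11/9.
Hence the series converges for |x − 8| < 1/(11/9) = 9/11, so the radius of convergence is 9/11.
Endpoint x = 97/11: absolute convergence follows by limit comparison with Σ 1/k².
Endpoint x = 79/11: absolute convergence follows by limit comparison with Σ 1/k².

[79/11, 97/11]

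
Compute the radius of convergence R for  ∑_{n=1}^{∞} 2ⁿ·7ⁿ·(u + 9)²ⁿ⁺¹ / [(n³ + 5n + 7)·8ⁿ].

R = 2√7/7

By the ratio test, |a_{n+1}/a_n| = [(n³ + 5n + 7)/((n+1)³ + 5(n+1) + 7)] · 2·7/8 → 7/4.
Writing y = (u + 9)², the series in y has radius 4/7, so |u + 9| < √(4/7) and R = 2√7/7.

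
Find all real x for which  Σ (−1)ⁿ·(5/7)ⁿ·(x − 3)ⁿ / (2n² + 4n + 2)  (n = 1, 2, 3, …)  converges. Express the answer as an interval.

By the ratio test, |a_{n+1}/a_n| = [(2n² + 4n + 2)/(2(n+1)² + 4(n+1) + 2)] · 5/7 → 5/7.
Hence the series converges for |x − 3| < 1/(5/7) = 7/5, so the radius of convergence is 7/5.
When x = 22/5, the terms are on the order of 1/n², so the series converges absolutely by comparison with the p-series (p = 2 > 1).
When x = 8/5, absolute convergence follows by limit comparison with Σ 1/n².

[8/5, 22/5]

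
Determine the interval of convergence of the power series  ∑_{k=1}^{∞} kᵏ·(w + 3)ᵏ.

By the Cauchy root test, |a_k|^(1/k) = k → ∞.
Since the k-th root of |a_k| is unbounded, the series converges only at w = -3; R = 0.

{-3}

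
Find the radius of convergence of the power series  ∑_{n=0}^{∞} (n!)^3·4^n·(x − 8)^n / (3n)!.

The ratio of consecutive coefficients is (n+1)³/[(3n+1)·(3n+2)·(3n+3)] · 4 → 4/27.
The series converges when 4/27 · |x − 8| < 1, giving R = 27/4.

R = 27/4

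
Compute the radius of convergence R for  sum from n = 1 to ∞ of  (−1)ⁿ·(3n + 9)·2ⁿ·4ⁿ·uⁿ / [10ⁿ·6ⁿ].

R = 15/2

Apply the ratio test: |a_{n+1}| / |a_n| = [(3(n+1) + 9)/(3n + 9)] · 2·4/(10·6), which tends to 2/15 as n → ∞.
The series converges when 2/15 · |u| < 1, giving R = 15/2.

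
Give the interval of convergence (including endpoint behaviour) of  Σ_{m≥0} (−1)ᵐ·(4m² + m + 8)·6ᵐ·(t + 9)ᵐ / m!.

Ratio test: |a_{m+1}/a_m| = (4(m+1)² + (m+1) + 8)/(4m² + m + 8) · 6 · 1/(m+1) → 0 as m → ∞.
Since the limit is 0 < 1 for every t, the series converges on all of ℝ and R = ∞.

(−∞, ∞)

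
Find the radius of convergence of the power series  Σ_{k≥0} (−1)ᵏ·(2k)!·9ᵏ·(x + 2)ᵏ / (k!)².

R = 1/36

The ratio of consecutive coefficients is (2k+1)·(2k+2)/(k+1)² · 9 → 36.
The series converges when 36 · |x + 2| < 1, giving R = 1/36.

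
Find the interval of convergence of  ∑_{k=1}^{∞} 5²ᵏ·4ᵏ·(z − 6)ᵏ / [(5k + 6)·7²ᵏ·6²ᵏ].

[-291/25, 591/25)

Apply the ratio test: |a_{k+1}| / |a_k| = [(5k + 6)/(5(k+1) + 6)] · 25·4/(49·36), which tends to 25/441 as k → ∞.
Convergence for |z − 6| · 25/441 < 1, i.e. |z − 6| < 441/25. So R = 441/25.
When z = 591/25, the terms behave like c/k; limit comparison with the harmonic series gives divergence.
Check z = -291/25: convergence follows from the alternating series test (terms decrease monotonically to 0).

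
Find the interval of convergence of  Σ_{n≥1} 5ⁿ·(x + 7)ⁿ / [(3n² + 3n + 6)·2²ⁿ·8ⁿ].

[-67/5, -3/5]

The ratio of consecutive coefficients is [(3n² + 3n + 6)/(3(n+1)² + 3(n+1) + 6)] · 5/(4·8) → 5/32.
Convergence for |x + 7| · 5/32 < 1, i.e. |x + 7| < 32/5. So R = 32/5.
At x = -3/5: the series is dominated by a constant times Σ 1/n², which converges (p = 2 > 1).
At x = -67/5: the series is dominated by a constant times Σ 1/n², which converges (p = 2 > 1).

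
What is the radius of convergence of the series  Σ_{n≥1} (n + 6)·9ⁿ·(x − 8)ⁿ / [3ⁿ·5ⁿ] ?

R = 5/3

By the ratio test, |a_{n+1}/a_n| = [((n+1) + 6)/(n + 6)] · 9/(3·5) → 3/5.
Hence the series converges for |x − 8| < 1/(3/5) = 5/3, so the radius of convergence is 5/3.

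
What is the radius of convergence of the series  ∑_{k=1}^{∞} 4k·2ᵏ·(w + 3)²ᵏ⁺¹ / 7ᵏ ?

Apply the ratio test: |a_{k+1}| / |a_k| = [4(k+1)/4k] · 2/7, which tends to 2/7 as k → ∞.
Successive powers of (w + 3) differ by 2, so the series converges when |w + 3|² · 2/7 < 1, i.e. |w + 3| < √(7/2). So R = √14/2.

R = √14/2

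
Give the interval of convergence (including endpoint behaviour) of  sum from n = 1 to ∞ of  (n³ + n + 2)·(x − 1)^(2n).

(0, 2)

Ratio test: |a_{n+1}/a_n| = ((n+1)³ + (n+1) + 2)/(n³ + n + 2) → 1 as n → ∞.
Successive powers of (x − 1) differ by 2, so the series converges when |x − 1|² · 1 < 1, i.e. |x − 1| < √(1) = 1. So R = 1.
When x = 2, the n-th term does not approach 0; divergence by the term test.
Check x = 0: the terms have absolute value of order n³, which does not tend to 0, so the series diverges by the divergence test.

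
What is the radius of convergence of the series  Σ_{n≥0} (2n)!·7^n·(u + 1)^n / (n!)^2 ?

Ratio test: |a_{n+1}/a_n| = (2n+1)·(2n+2)/(n+1)² · 7 → 28 as n → ∞.
Convergence for |u + 1| · 28 < 1, i.e. |u + 1| < 1/28. So R = 1/28.

R = 1/28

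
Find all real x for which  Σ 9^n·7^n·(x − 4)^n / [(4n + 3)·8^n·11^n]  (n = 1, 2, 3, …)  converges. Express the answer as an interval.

By the ratio test, |a_{n+1}/a_n| = [(4n + 3)/(4(n+1) + 3)] · 9·7/(8·11) → 63/88.
Convergence for |x − 4| · 63/88 < 1, i.e. |x − 4| < 88/63. So R = 88/63.
At x = 340/63: the terms are asymptotic to a nonzero constant times 1/n, so the series diverges by limit comparison with Σ 1/n.
Check x = 164/63: an alternating series whose terms decrease to 0 in absolute value, so it converges by the Leibniz criterion.

[164/63, 340/63)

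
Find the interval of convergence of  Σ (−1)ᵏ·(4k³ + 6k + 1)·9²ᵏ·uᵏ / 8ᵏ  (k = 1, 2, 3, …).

(-8/81, 8/81)

Apply the ratio test: |a_{k+1}| / |a_k| = [(4(k+1)³ + 6(k+1) + 1)/(4k³ + 6k + 1)] · 81/8, which tends to 81/8 as k → ∞.
Convergence for |u| · 81/8 < 1, i.e. |u| < 8/81. So R = 8/81.
Check u = 8/81: the terms do not tend to 0, so the series diverges.
Endpoint u = -8/81: the terms have absolute value of order k³, which does not tend to 0, so the series diverges by the divergence test.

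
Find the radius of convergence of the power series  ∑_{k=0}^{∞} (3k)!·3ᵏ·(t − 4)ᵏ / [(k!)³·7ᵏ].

R = 7/81

Apply the ratio test: |a_{k+1}| / |a_k| = (3k+1)·(3k+2)·(3k+3)/(k+1)³ · 3/7, which tends to 81/7 as k → ∞.
Thus R = 1/(81/7) = 7/81.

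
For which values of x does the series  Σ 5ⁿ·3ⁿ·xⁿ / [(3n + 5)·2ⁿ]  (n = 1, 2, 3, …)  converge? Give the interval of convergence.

[-2/15, 2/15)

Apply the ratio test: |a_{n+1}| / |a_n| = [(3n + 5)/(3(n+1) + 5)] · 5·3/2, which tends to 15/2 as n → ∞.
Thus R = 1/(15/2) = 2/15.
Check x = 2/15: the terms behave like c/n; limit comparison with the harmonic series gives divergence.
Endpoint x = -2/15: the terms alternate in sign and decrease monotonically to 0 in absolute value (size ~ c/n), so the alternating series test gives convergence.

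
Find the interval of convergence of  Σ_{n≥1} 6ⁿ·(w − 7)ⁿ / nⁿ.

(−∞, ∞)

Root test: |a_n|^(1/n) = 6/n → 0.
The limit is 0 for every w, so R = ∞.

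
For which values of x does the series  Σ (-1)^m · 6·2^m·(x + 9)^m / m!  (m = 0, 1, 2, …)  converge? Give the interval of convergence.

(−∞, ∞)

By the ratio test, |a_{m+1}/a_m| = 6/6 · 2 · 1/(m+1) → 0.
The ratio tends to 0 regardless of x, hence R = ∞.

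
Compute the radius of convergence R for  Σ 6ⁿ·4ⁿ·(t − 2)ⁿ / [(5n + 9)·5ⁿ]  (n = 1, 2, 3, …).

R = 5/24

Ratio test: |a_{n+1}/a_n| = [(5n + 9)/(5(n+1) + 9)] · 6·4/5 → 24/5 as n → ∞.
The series converges when 24/5 · |t − 2| < 1, giving R = 5/24.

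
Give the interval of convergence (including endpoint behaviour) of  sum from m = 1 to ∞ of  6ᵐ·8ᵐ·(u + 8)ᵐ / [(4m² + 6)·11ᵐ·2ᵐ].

[-203/24, -181/24]

Ratio test: |a_{m+1}/a_m| = [(4m² + 6)/(4(m+1)² + 6)] · 6·8/(11·2) → 24/11 as m → ∞.
Thus R = 1/(24/11) = 11/24.
Check u = -181/24: the terms are on the order of 1/m², so the series converges absolutely by comparison with the p-series (p = 2 > 1).
Endpoint u = -203/24: the terms are on the order of 1/m², so the series converges absolutely by comparison with the p-series (p = 2 > 1).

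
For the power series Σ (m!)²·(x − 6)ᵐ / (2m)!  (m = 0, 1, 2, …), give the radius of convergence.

R = 4

The ratio of consecutive coefficients is (m+1)²/[(2m+1)·(2m+2)] → 1/4.
The series converges when 1/4 · |x − 6| < 1, giving R = 4.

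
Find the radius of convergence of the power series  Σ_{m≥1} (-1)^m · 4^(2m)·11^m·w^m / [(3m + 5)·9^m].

R = 9/176

The ratio of consecutive coefficients is [(3m + 5)/(3(m+1) + 5)] · 16·11/9 → 176/9.
Thus R = 1/(176/9) = 9/176.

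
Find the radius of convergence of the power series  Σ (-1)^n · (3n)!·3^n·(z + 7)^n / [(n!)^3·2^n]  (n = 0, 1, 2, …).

R = 2/81

The ratio of consecutive coefficients is (3n+1)·(3n+2)·(3n+3)/(n+1)³ · 3/2 → 81/2.
Hence the series converges for |z + 7| < 1/(81/2) = 2/81, so the radius of convergence is 2/81.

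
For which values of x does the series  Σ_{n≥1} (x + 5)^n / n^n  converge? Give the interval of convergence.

(−∞, ∞)

Applying the root test, |a_n|^(1/n) = 1/n → 0.
Since the n-th root of |a_n| tends to 0, the series converges for all real x; R = ∞.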